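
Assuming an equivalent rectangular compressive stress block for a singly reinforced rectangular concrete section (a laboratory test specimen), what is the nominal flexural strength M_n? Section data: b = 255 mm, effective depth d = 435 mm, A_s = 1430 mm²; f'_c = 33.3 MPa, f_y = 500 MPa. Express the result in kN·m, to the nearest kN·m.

T = A_s f_y = 1430 × 500 = 715000 N = 715 kN.
From C = T: a = T/(0.85 f'_c b) = 715000/(0.85 × 33.3 × 255) = 99.06 mm.
M_n = T(d − a/2) = 715 kN × (435 − 49.53) mm = 275.61 kN·m.

M_n ≈ 276 kN·m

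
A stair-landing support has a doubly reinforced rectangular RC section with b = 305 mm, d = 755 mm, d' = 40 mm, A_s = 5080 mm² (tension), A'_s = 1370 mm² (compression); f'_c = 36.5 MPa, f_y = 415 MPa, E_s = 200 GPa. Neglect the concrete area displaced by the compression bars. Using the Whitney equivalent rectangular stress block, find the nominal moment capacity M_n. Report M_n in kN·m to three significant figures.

Assume both tension and compression steel yield.
Net tension couple steel: A_s − A'_s = 3710 mm².
a = (A_s − A'_s) f_y / (0.85 f'_c b) = 1539650/(0.85 × 36.5 × 305) = 162.71 mm.
c = a/β₁ = 162.71/0.789 = 206.22 mm; ε'_s = 0.003(c − d')/c = 0.0024 ≥ f_y/E_s = 0.0021, so compression steel does yield.
M_n = (A_s − A'_s) f_y (d − a/2) + A'_s f_y (d − d') = [1539650 × (755 − 81.355) + 568550 × (755 − 40)] × 10⁻⁶ = 1037.18 + 406.51 = 1443.69 kN·m.

M_n ≈ 1440 kN·m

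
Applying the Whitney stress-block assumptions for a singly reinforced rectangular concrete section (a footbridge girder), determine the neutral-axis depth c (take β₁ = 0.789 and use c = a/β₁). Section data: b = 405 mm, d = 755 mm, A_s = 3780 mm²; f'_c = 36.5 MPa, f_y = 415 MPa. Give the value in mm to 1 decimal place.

T = A_s f_y = 3780 × 415 = 1568700 N = 1568.7 kN.
Setting C = 0.85 f'_c a b equal to T: a = 1568700/(0.85 × 36.5 × 405) = 124.846 mm.
With β₁ = 0.789, c = a/β₁ = 124.846/0.789 = 158.2 mm.

c ≈ 158.2 mm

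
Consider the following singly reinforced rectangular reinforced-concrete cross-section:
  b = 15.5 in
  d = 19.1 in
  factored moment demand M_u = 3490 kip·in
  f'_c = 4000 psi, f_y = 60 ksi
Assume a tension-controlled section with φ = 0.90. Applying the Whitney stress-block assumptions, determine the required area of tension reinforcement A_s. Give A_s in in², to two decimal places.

M_n = M_u/φ = 3490/0.90 = 3877.78 kip·in.
From M_n = 0.85 f'_c a b (d − a/2):
a = d − √(d² − 2M_n/(0.85 f'_c b)) = 19.1 − √(19.1² − 2 × 3877.78/(0.85 × 4 × 15.5)) = 4.347 in.
A_s = 0.85 f'_c a b / f_y = 0.85 × 4 × 4.347 × 15.5 / 60 = 3.818 in².

A_s ≈ 3.82 in²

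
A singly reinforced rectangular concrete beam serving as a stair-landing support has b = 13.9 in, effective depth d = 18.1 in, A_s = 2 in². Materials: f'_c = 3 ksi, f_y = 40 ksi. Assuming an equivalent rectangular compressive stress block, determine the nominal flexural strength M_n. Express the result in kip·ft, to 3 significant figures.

M_n ≈ 113 kip·ft

T = A_s f_y = 2 × 40 = 80 kips.
a = T/(0.85 f'_c b) = 80/(0.85 × 3 × 13.9) = 2.257 in.
M_n = T(d − a/2) = 80 × (18.1 − 1.1285) = 1357.7 kip·in = 1357.7/12 = 113.14 kip·ft.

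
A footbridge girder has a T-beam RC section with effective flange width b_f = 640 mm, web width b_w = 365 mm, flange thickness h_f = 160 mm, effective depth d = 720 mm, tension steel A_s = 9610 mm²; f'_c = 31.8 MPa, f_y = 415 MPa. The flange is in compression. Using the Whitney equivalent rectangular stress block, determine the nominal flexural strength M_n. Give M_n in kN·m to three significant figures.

M_n ≈ 2380 kN·m

Tension: T = A_s f_y = 9610 × 415 = 3988150 N.
Try a within the flange: a = T/(0.85 f'_c b_f) = 3988150/(0.85 × 31.8 × 640) = 230.54 mm.
a = 230.54 > h_f = 160 mm: the block extends into the web. Split into flange-overhang and web parts.
C_f = 0.85 f'_c (b_f − b_w) h_f = 0.85 × 31.8 × (640 − 365) × 160 = 1189320 N.
Remaining web compression depth: a_w = (T − C_f)/(0.85 f'_c b_w) = (3988150 − 1189320)/(0.85 × 31.8 × 365) = 283.69 mm.
M_n = C_f(d − h_f/2) + (T − C_f)(d − a_w/2) = 1189320 × (720 − 80) + 2798830 × (720 − 141.845) = 761.16 + 1618.16 = 2379.32 × 10⁶ N·mm.
M_n = 2379.32 kN·m.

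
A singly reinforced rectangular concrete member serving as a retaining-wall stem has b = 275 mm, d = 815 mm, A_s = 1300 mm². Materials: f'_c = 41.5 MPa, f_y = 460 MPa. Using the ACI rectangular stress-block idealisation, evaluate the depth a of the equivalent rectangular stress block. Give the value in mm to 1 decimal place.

a ≈ 61.6 mm

T = A_s f_y = 1300 × 460 = 598000 N = 598 kN.
Setting C = 0.85 f'_c a b equal to T: a = 598000/(0.85 × 41.5 × 275) = 61.6 mm.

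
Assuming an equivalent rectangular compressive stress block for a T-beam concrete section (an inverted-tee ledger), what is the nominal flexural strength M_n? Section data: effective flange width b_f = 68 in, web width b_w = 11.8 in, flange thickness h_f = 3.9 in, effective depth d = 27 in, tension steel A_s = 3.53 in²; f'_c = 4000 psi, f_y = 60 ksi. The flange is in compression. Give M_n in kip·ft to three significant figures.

M_n ≈ 468 kip·ft

Tension: T = A_s f_y = 3.53 × 60 = 211.8 kips.
Try a within the flange: a = T/(0.85 f'_c b_f) = 211.8/(0.85 × 4 × 68) = 0.916 in.
Since a = 0.916 ≤ h_f = 3.9 in, the stress block lies entirely in the flange; analyse as a rectangular beam of width b_f.
M_n = T(d − a/2) = 211.8 × (27 − 0.458) = 5621.6 kip·in.
M_n = 5621.6/12 = 468.47 kip·ft.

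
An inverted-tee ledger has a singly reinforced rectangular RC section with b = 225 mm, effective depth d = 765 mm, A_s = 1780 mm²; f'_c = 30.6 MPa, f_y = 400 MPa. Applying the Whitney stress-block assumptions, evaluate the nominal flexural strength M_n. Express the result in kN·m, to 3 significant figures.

T = A_s f_y = 1780 × 400 = 712000 N = 712 kN.
From C = T: a = T/(0.85 f'_c b) = 712000/(0.85 × 30.6 × 225) = 121.66 mm.
M_n = T(d − a/2) = 712 kN × (765 − 60.83) mm = 501.37 kN·m.

M_n ≈ 501 kN·m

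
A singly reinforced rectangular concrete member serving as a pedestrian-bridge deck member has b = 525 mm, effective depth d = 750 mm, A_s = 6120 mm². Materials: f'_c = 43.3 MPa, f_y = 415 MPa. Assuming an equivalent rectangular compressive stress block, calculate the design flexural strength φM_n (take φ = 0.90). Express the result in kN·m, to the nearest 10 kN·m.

φM_n ≈ 1560 kN·m

T = A_s f_y = 6120 × 415 = 2539800 N = 2539.8 kN.
From C = T: a = T/(0.85 f'_c b) = 2539800/(0.85 × 43.3 × 525) = 131.44 mm.
M_n = T(d − a/2) = 2539.8 kN × (750 − 65.72) mm = 1737.93 kN·m.
φM_n = 0.90 × 1737.93 = 1564.14 kN·m.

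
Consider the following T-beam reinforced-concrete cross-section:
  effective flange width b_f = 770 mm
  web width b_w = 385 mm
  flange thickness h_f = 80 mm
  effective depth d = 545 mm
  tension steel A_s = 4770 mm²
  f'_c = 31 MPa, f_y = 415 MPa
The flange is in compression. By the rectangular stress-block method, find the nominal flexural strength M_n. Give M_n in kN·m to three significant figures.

M_n ≈ 979 kN·m

Tension: T = A_s f_y = 4770 × 415 = 1979550 N.
Try a within the flange: a = T/(0.85 f'_c b_f) = 1979550/(0.85 × 31 × 770) = 97.57 mm.
a = 97.57 > h_f = 80 mm: the block extends into the web. Split into flange-overhang and web parts.
C_f = 0.85 f'_c (b_f − b_w) h_f = 0.85 × 31 × (770 − 385) × 80 = 811580 N.
Remaining web compression depth: a_w = (T − C_f)/(0.85 f'_c b_w) = (1979550 − 811580)/(0.85 × 31 × 385) = 115.13 mm.
M_n = C_f(d − h_f/2) + (T − C_f)(d − a_w/2) = 811580 × (545 − 40) + 1167970 × (545 − 57.565) = 409.85 + 569.31 = 979.16 × 10⁶ N·mm.
M_n = 979.16 kN·m.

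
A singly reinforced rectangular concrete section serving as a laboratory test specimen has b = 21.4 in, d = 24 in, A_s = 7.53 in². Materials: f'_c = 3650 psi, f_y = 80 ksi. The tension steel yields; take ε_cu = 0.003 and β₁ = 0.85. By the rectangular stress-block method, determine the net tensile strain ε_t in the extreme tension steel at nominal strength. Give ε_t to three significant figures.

ε_t ≈ 0.00375

a = A_s f_y/(0.85 f'_c b) = 9.073 in.
β₁ = 0.85, so c = a/β₁ = 9.073/0.85 = 10.674 in.
From the linear strain diagram with ε_cu = 0.003: ε_t = 0.003 (d − c)/c = 0.003 × (24 − 10.674)/10.674 = 0.00375.
ε_t < 0.004 — the section is over-reinforced for flexure under ACI limits.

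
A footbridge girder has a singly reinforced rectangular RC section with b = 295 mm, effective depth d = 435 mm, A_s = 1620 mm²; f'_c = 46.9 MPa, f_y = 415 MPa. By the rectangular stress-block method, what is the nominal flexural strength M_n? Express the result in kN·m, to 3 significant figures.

M_n ≈ 273 kN·m

T = A_s f_y = 1620 × 415 = 672300 N = 672.3 kN.
From C = T: a = T/(0.85 f'_c b) = 672300/(0.85 × 46.9 × 295) = 57.17 mm.
M_n = T(d − a/2) = 672.3 kN × (435 − 28.585) mm = 273.23 kN·m.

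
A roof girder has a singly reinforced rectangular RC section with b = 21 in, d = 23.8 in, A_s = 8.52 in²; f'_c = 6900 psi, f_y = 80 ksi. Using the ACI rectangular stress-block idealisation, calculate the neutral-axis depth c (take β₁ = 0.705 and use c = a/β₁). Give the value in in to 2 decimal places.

c ≈ 7.85 in

T = A_s f_y = 8.52 × 80 = 681.6 kips.
a = T/(0.85 f'_c b) = 681.6/(0.85 × 6.9 × 21) = 5.5340 in.
With β₁ = 0.705, c = a/β₁ = 5.5340/0.705 = 7.85 in.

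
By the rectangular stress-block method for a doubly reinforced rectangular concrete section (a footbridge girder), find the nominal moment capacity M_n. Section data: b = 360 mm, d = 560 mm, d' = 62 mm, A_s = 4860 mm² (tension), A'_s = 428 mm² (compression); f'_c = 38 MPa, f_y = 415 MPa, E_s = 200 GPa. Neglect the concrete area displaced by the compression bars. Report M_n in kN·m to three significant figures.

M_n ≈ 973 kN·m

Assume both tension and compression steel yield.
Net tension couple steel: A_s − A'_s = 4432 mm².
a = (A_s − A'_s) f_y / (0.85 f'_c b) = 1839280/(0.85 × 38 × 360) = 158.18 mm.
c = a/β₁ = 158.18/0.779 = 203.06 mm; ε'_s = 0.003(c − d')/c = 0.0021 ≥ f_y/E_s = 0.0021, so compression steel does yield.
M_n = (A_s − A'_s) f_y (d − a/2) + A'_s f_y (d − d') = [1839280 × (560 − 79.09) + 177620 × (560 − 62)] × 10⁻⁶ = 884.53 + 88.45 = 972.98 kN·m.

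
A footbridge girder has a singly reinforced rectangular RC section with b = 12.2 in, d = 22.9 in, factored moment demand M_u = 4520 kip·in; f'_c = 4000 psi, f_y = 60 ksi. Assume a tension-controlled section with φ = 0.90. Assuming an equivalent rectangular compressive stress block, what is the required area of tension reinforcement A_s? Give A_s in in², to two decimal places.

A_s ≈ 4.22 in²

M_n = M_u/φ = 4520/0.90 = 5022.22 kip·in.
From M_n = 0.85 f'_c a b (d − a/2):
a = d − √(d² − 2M_n/(0.85 f'_c b)) = 22.9 − √(22.9² − 2 × 5022.22/(0.85 × 4 × 12.2)) = 6.099 in.
A_s = 0.85 f'_c a b / f_y = 0.85 × 4 × 6.099 × 12.2 / 60 = 4.216 in².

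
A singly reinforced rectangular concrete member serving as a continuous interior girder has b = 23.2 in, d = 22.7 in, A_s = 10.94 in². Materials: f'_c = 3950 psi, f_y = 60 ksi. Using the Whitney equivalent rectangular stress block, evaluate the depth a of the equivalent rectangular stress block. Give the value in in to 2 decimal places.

T = A_s f_y = 10.94 × 60 = 656.4 kips.
a = T/(0.85 f'_c b) = 656.4/(0.85 × 3.95 × 23.2) = 8.43 in.

a ≈ 8.43 in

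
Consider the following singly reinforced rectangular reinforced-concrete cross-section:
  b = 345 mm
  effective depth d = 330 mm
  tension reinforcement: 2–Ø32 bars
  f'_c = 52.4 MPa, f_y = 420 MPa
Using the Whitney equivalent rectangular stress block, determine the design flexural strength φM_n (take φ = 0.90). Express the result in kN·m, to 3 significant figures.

A_s = 2 × 804 = 1608 mm².
T = A_s f_y = 1608 × 420 = 675360 N = 675.36 kN.
From C = T: a = T/(0.85 f'_c b) = 675360/(0.85 × 52.4 × 345) = 43.95 mm.
M_n = T(d − a/2) = 675.36 kN × (330 − 21.975) mm = 208.03 kN·m.
φM_n = 0.90 × 208.03 = 187.23 kN·m.

φM_n ≈ 187 kN·m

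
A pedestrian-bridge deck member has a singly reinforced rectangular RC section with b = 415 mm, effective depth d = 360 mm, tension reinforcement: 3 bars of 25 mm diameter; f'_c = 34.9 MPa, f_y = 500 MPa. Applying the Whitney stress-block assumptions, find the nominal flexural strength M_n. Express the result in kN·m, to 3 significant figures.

M_n ≈ 243 kN·m

A_s = 3 × 491 = 1473 mm².
T = A_s f_y = 1473 × 500 = 736500 N = 736.5 kN.
From C = T: a = T/(0.85 f'_c b) = 736500/(0.85 × 34.9 × 415) = 59.82 mm.
M_n = T(d − a/2) = 736.5 kN × (360 − 29.91) mm = 243.11 kN·m.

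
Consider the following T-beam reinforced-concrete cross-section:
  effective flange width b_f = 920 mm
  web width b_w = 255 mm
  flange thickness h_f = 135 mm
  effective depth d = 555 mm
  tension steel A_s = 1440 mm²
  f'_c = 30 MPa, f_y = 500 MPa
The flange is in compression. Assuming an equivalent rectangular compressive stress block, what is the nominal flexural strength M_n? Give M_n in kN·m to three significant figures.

Tension: T = A_s f_y = 1440 × 500 = 720000 N.
Try a within the flange: a = T/(0.85 f'_c b_f) = 720000/(0.85 × 30 × 920) = 30.69 mm.
Since a = 30.69 ≤ h_f = 135 mm, the stress block lies entirely in the flange; analyse as a rectangular beam of width b_f.
M_n = T(d − a/2) = 720000 × (555 − 15.345) = 388.55 × 10⁶ N·mm.
M_n = 388.55 kN·m.

M_n ≈ 389 kN·m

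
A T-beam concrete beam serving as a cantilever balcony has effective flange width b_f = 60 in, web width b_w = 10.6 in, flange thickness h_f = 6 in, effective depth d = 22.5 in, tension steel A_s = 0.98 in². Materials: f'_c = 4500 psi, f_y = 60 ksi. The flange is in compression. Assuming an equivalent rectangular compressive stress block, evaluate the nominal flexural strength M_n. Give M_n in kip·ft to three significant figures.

M_n ≈ 110 kip·ft

Tension: T = A_s f_y = 0.98 × 60 = 58.8 kips.
Try a within the flange: a = T/(0.85 f'_c b_f) = 58.8/(0.85 × 4.5 × 60) = 0.256 in.
Since a = 0.256 ≤ h_f = 6 in, the stress block lies entirely in the flange; analyse as a rectangular beam of width b_f.
M_n = T(d − a/2) = 58.8 × (22.5 − 0.128) = 1315.5 kip·in.
M_n = 1315.5/12 = 109.63 kip·ft.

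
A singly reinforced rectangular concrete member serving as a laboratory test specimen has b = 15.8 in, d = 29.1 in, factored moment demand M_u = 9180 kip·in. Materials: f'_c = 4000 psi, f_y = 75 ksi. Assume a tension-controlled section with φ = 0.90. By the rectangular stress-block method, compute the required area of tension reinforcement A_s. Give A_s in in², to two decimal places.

M_n = M_u/φ = 9180/0.90 = 10200 kip·in.
From M_n = 0.85 f'_c a b (d − a/2):
a = d − √(d² − 2M_n/(0.85 f'_c b)) = 29.1 − √(29.1² − 2 × 10200/(0.85 × 4 × 15.8)) = 7.488 in.
A_s = 0.85 f'_c a b / f_y = 0.85 × 4 × 7.488 × 15.8 / 75 = 5.363 in².

A_s ≈ 5.36 in²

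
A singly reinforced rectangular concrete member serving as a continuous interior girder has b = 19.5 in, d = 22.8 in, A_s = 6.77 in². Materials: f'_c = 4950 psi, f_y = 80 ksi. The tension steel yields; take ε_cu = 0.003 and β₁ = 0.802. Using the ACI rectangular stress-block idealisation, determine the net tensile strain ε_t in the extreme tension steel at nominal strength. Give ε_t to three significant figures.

ε_t ≈ 0.00531

a = A_s f_y/(0.85 f'_c b) = 6.601 in.
β₁ = 0.802, so c = a/β₁ = 6.601/0.802 = 8.231 in.
From the linear strain diagram with ε_cu = 0.003: ε_t = 0.003 (d − c)/c = 0.003 × (22.8 − 8.231)/8.231 = 0.00531.
Since ε_t ≥ 0.005, the section is tension-controlled.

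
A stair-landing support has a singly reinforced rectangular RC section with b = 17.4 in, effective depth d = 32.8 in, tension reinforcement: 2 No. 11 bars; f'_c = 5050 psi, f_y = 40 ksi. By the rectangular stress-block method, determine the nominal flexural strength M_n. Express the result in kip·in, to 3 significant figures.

A_s = 2 × 1.56 = 3.12 in².
T = A_s f_y = 3.12 × 40 = 124.8 kips.
a = T/(0.85 f'_c b) = 124.8/(0.85 × 5.05 × 17.4) = 1.671 in.
M_n = T(d − a/2) = 124.8 × (32.8 − 0.8355) = 3989.2 kip·in.

M_n ≈ 3990 kip·in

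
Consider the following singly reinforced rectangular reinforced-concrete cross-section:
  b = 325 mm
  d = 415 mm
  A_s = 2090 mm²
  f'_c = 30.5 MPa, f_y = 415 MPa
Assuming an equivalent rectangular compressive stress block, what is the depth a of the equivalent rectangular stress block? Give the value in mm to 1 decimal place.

T = A_s f_y = 2090 × 415 = 867350 N = 867.35 kN.
Setting C = 0.85 f'_c a b equal to T: a = 867350/(0.85 × 30.5 × 325) = 102.9 mm.

a ≈ 102.9 mm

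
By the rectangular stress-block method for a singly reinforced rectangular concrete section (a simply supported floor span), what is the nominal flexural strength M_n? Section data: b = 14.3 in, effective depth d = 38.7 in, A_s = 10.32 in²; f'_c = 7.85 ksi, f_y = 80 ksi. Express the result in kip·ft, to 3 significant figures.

T = A_s f_y = 10.32 × 80 = 825.6 kips.
a = T/(0.85 f'_c b) = 825.6/(0.85 × 7.85 × 14.3) = 8.653 in.
M_n = T(d − a/2) = 825.6 × (38.7 − 4.3265) = 28378.8 kip·in = 28378.8/12 = 2364.90 kip·ft.

M_n ≈ 2360 kip·ft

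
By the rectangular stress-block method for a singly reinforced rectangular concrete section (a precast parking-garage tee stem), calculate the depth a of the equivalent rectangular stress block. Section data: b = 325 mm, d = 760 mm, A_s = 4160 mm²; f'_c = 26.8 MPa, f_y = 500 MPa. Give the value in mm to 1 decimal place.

T = A_s f_y = 4160 × 500 = 2080000 N = 2080 kN.
Setting C = 0.85 f'_c a b equal to T: a = 2080000/(0.85 × 26.8 × 325) = 280.9 mm.

a ≈ 280.9 mm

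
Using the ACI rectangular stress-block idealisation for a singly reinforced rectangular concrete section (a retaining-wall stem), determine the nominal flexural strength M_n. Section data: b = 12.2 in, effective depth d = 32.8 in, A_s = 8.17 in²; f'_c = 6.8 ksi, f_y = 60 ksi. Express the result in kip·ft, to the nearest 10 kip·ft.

M_n ≈ 1200 kip·ft

T = A_s f_y = 8.17 × 60 = 490.2 kips.
a = T/(0.85 f'_c b) = 490.2/(0.85 × 6.8 × 12.2) = 6.952 in.
M_n = T(d − a/2) = 490.2 × (32.8 − 3.476) = 14374.6 kip·in = 14374.6/12 = 1197.88 kip·ft.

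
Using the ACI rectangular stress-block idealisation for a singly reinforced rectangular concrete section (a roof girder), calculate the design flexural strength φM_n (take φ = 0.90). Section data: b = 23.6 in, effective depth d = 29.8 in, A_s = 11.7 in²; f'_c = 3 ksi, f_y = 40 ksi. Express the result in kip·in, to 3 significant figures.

φM_n ≈ 10900 kip·in

T = A_s f_y = 11.7 × 40 = 468 kips.
a = T/(0.85 f'_c b) = 468/(0.85 × 3 × 23.6) = 7.777 in.
M_n = T(d − a/2) = 468 × (29.8 − 3.8885) = 12126.6 kip·in.
φM_n = 0.90 × 12126.6 = 10913.9 kip·in.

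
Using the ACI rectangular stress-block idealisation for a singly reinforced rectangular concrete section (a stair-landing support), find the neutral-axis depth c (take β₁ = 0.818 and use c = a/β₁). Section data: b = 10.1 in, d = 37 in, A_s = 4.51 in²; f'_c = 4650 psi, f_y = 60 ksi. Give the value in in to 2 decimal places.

T = A_s f_y = 4.51 × 60 = 270.6 kips.
a = T/(0.85 f'_c b) = 270.6/(0.85 × 4.65 × 10.1) = 6.7785 in.
With β₁ = 0.818, c = a/β₁ = 6.7785/0.818 = 8.29 in.

c ≈ 8.29 in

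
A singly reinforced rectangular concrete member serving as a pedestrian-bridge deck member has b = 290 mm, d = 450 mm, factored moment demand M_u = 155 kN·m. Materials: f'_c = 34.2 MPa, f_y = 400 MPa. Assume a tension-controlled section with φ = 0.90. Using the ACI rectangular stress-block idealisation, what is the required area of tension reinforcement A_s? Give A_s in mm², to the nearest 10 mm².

M_n = M_u/φ = 155/0.90 = 172.222 kN·m.
With M_n = 0.85 f'_c a b (d − a/2), solve the quadratic for a:
a = d − √(d² − 2M_n/(0.85 f'_c b)) = 450 − √(450² − 2 × 172.222×10⁶/(0.85 × 34.2 × 290)) = 47.95 mm.
A_s = 0.85 f'_c a b / f_y = 0.85 × 34.2 × 47.95 × 290 / 400 = 1010.6 mm².

A_s ≈ 1010 mm²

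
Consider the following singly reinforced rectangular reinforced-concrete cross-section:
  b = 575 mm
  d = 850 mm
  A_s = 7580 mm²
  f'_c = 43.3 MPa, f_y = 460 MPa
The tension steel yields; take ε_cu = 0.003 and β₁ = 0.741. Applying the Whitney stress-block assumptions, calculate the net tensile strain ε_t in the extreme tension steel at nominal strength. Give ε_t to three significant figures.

a = A_s f_y/(0.85 f'_c b) = 164.76 mm.
β₁ = 0.741, so c = a/β₁ = 164.76/0.741 = 222.35 mm.
From the linear strain diagram with ε_cu = 0.003: ε_t = 0.003 (d − c)/c = 0.003 × (850 − 222.35)/222.35 = 0.00847.
Since ε_t ≥ 0.005, the section is tension-controlled.

ε_t ≈ 0.00847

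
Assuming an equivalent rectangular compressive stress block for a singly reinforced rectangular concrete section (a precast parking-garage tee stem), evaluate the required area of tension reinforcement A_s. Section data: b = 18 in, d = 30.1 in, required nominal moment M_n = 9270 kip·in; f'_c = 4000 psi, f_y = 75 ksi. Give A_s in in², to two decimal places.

From M_n = 0.85 f'_c a b (d − a/2):
a = d − √(d² − 2M_n/(0.85 f'_c b)) = 30.1 − √(30.1² − 2 × 9270/(0.85 × 4 × 18)) = 5.543 in.
A_s = 0.85 f'_c a b / f_y = 0.85 × 4 × 5.543 × 18 / 75 = 4.523 in².

A_s ≈ 4.52 in²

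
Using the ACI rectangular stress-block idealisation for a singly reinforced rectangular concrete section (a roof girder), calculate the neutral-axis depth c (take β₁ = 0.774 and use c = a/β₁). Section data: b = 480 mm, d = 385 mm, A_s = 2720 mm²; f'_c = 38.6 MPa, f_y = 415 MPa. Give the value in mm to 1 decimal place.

c ≈ 92.6 mm

T = A_s f_y = 2720 × 415 = 1128800 N = 1128.8 kN.
Setting C = 0.85 f'_c a b equal to T: a = 1128800/(0.85 × 38.6 × 480) = 71.675 mm.
With β₁ = 0.774, c = a/β₁ = 71.675/0.774 = 92.6 mm.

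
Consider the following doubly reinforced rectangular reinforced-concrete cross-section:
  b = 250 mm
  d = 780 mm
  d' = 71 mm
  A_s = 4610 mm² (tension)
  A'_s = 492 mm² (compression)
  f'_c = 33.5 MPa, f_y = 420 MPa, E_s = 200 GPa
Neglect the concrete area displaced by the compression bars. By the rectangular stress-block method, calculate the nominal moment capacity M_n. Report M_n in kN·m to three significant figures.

M_n ≈ 1290 kN·m

Assume both tension and compression steel yield.
Net tension couple steel: A_s − A'_s = 4118 mm².
a = (A_s − A'_s) f_y / (0.85 f'_c b) = 1729560/(0.85 × 33.5 × 250) = 242.96 mm.
c = a/β₁ = 242.96/0.811 = 299.58 mm; ε'_s = 0.003(c − d')/c = 0.0023 ≥ f_y/E_s = 0.0021, so compression steel does yield.
M_n = (A_s − A'_s) f_y (d − a/2) + A'_s f_y (d − d') = [1729560 × (780 − 121.48) + 206640 × (780 − 71)] × 10⁻⁶ = 1138.95 + 146.51 = 1285.46 kN·m.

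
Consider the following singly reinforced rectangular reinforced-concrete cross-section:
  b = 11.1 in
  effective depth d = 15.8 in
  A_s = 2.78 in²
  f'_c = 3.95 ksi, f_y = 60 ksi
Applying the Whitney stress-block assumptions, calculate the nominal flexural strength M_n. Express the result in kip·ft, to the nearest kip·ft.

M_n ≈ 189 kip·ft

T = A_s f_y = 2.78 × 60 = 166.8 kips.
a = T/(0.85 f'_c b) = 166.8/(0.85 × 3.95 × 11.1) = 4.476 in.
M_n = T(d − a/2) = 166.8 × (15.8 − 2.238) = 2262.1 kip·in = 2262.1/12 = 188.51 kip·ft.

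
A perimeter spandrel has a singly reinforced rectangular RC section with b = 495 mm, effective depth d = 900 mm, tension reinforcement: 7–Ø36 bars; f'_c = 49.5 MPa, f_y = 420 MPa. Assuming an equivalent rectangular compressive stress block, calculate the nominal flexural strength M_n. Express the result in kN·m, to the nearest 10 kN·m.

M_n ≈ 2480 kN·m

A_s = 7 × 1018 = 7126 mm².
T = A_s f_y = 7126 × 420 = 2992920 N = 2992.92 kN.
From C = T: a = T/(0.85 f'_c b) = 2992920/(0.85 × 49.5 × 495) = 143.70 mm.
M_n = T(d − a/2) = 2992.92 kN × (900 − 71.85) mm = 2478.59 kN·m.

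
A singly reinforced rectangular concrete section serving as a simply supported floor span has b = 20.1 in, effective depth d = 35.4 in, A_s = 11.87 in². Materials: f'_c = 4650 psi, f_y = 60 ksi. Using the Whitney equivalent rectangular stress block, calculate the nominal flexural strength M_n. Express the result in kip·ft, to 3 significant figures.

M_n ≈ 1830 kip·ft

T = A_s f_y = 11.87 × 60 = 712.2 kips.
a = T/(0.85 f'_c b) = 712.2/(0.85 × 4.65 × 20.1) = 8.965 in.
M_n = T(d − a/2) = 712.2 × (35.4 − 4.4825) = 22019.4 kip·in = 22019.4/12 = 1834.95 kip·ft.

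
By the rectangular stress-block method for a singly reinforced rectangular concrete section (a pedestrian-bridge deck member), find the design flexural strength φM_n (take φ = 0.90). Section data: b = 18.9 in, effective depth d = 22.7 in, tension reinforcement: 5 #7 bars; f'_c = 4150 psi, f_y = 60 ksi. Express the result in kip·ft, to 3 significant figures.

φM_n ≈ 288 kip·ft

A_s = 5 × 0.6 = 3 in².
T = A_s f_y = 3 × 60 = 180 kips.
a = T/(0.85 f'_c b) = 180/(0.85 × 4.15 × 18.9) = 2.700 in.
M_n = T(d − a/2) = 180 × (22.7 − 1.35) = 3843.0 kip·in = 3843.0/12 = 320.25 kip·ft.
φM_n = 0.90 × 320.25 = 288.23 kip·ft.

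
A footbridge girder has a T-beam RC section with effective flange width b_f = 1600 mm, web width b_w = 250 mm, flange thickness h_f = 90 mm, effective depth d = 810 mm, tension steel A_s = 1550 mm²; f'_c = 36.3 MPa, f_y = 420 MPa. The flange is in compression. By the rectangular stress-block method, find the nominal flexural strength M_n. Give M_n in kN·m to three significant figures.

M_n ≈ 523 kN·m

Tension: T = A_s f_y = 1550 × 420 = 651000 N.
Try a within the flange: a = T/(0.85 f'_c b_f) = 651000/(0.85 × 36.3 × 1600) = 13.19 mm.
Since a = 13.19 ≤ h_f = 90 mm, the stress block lies entirely in the flange; analyse as a rectangular beam of width b_f.
M_n = T(d − a/2) = 651000 × (810 − 6.595) = 523.02 × 10⁶ N·mm.
M_n = 523.02 kN·m.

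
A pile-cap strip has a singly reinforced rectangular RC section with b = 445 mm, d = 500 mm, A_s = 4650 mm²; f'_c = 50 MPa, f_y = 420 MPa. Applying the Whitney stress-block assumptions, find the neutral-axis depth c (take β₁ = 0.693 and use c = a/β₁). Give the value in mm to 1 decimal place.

c ≈ 149.0 mm

T = A_s f_y = 4650 × 420 = 1953000 N = 1953 kN.
Setting C = 0.85 f'_c a b equal to T: a = 1953000/(0.85 × 50 × 445) = 103.265 mm.
With β₁ = 0.693, c = a/β₁ = 103.265/0.693 = 149.0 mm.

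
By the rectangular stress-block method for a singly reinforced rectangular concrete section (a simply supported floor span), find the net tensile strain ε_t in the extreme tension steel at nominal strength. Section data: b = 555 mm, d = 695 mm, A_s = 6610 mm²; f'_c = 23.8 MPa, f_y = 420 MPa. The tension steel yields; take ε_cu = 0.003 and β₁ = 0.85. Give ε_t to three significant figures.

a = A_s f_y/(0.85 f'_c b) = 247.26 mm.
β₁ = 0.85, so c = a/β₁ = 247.26/0.85 = 290.89 mm.
From the linear strain diagram with ε_cu = 0.003: ε_t = 0.003 (d − c)/c = 0.003 × (695 − 290.89)/290.89 = 0.00417.
ε_t is between 0.004 and 0.005 — transition zone.

ε_t ≈ 0.00417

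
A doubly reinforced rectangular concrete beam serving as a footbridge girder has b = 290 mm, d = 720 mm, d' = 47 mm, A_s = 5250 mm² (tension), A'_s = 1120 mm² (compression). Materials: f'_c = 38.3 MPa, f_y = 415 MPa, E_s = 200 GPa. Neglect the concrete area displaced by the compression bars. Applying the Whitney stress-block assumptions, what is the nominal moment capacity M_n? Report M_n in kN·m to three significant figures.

Assume both tension and compression steel yield.
Net tension couple steel: A_s − A'_s = 4130 mm².
a = (A_s − A'_s) f_y / (0.85 f'_c b) = 1713950/(0.85 × 38.3 × 290) = 181.54 mm.
c = a/β₁ = 181.54/0.776 = 233.94 mm; ε'_s = 0.003(c − d')/c = 0.0024 ≥ f_y/E_s = 0.0021, so compression steel does yield.
M_n = (A_s − A'_s) f_y (d − a/2) + A'_s f_y (d − d') = [1713950 × (720 − 90.77) + 464800 × (720 − 47)] × 10⁻⁶ = 1078.47 + 312.81 = 1391.28 kN·m.

M_n ≈ 1390 kN·m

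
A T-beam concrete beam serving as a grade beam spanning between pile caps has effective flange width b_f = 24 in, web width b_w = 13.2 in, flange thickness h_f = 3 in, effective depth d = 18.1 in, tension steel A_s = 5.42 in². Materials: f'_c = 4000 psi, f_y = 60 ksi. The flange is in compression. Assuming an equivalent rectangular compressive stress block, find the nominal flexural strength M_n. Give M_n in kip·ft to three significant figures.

M_n ≈ 434 kip·ft

Tension: T = A_s f_y = 5.42 × 60 = 325.2 kips.
Try a within the flange: a = T/(0.85 f'_c b_f) = 325.2/(0.85 × 4 × 24) = 3.985 in.
a = 3.985 > h_f = 3 in: the block extends into the web. Split into flange-overhang and web parts.
C_f = 0.85 f'_c (b_f − b_w) h_f = 0.85 × 4 × (24 − 13.2) × 3 = 110.2 kips.
Remaining web compression depth: a_w = (T − C_f)/(0.85 f'_c b_w) = (325.2 − 110.2)/(0.85 × 4 × 13.2) = 4.791 in.
M_n = C_f(d − h_f/2) + (T − C_f)(d − a_w/2) = 110.2 × (18.1 − 1.5) + 215 × (18.1 − 2.3955) = 1829.3 + 3376.5 = 5205.8 kip·in.
M_n = 5205.8/12 = 433.82 kip·ft.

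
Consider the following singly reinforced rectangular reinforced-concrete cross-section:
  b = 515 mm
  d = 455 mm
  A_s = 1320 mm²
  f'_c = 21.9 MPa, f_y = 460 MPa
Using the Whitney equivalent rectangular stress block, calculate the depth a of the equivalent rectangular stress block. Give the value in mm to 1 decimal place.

a ≈ 63.3 mm

T = A_s f_y = 1320 × 460 = 607200 N = 607.2 kN.
Setting C = 0.85 f'_c a b equal to T: a = 607200/(0.85 × 21.9 × 515) = 63.3 mm.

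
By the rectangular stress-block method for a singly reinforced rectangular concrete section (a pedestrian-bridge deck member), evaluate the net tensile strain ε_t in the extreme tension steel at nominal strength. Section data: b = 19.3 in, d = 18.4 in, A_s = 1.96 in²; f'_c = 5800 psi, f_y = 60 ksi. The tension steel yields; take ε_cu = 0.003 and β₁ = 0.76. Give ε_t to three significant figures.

a = A_s f_y/(0.85 f'_c b) = 1.236 in.
β₁ = 0.76, so c = a/β₁ = 1.236/0.76 = 1.626 in.
From the linear strain diagram with ε_cu = 0.003: ε_t = 0.003 (d − c)/c = 0.003 × (18.4 − 1.626)/1.626 = 0.0309.
Since ε_t ≥ 0.005, the section is tension-controlled.

ε_t ≈ 0.0309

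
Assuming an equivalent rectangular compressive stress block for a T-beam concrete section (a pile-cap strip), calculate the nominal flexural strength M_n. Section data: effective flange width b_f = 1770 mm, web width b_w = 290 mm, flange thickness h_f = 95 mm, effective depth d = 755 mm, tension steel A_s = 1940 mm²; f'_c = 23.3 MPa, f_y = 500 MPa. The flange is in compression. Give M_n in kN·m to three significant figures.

M_n ≈ 719 kN·m

Tension: T = A_s f_y = 1940 × 500 = 970000 N.
Try a within the flange: a = T/(0.85 f'_c b_f) = 970000/(0.85 × 23.3 × 1770) = 27.67 mm.
Since a = 27.67 ≤ h_f = 95 mm, the stress block lies entirely in the flange; analyse as a rectangular beam of width b_f.
M_n = T(d − a/2) = 970000 × (755 − 13.835) = 718.93 × 10⁶ N·mm.
M_n = 718.93 kN·m.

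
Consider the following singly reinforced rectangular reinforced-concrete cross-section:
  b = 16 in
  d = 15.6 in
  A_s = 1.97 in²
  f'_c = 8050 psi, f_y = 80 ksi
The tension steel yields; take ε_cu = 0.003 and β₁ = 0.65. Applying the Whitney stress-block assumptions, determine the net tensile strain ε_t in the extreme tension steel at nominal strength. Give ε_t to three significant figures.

a = A_s f_y/(0.85 f'_c b) = 1.440 in.
β₁ = 0.65, so c = a/β₁ = 1.440/0.65 = 2.215 in.
From the linear strain diagram with ε_cu = 0.003: ε_t = 0.003 (d − c)/c = 0.003 × (15.6 − 2.215)/2.215 = 0.0181.
Since ε_t ≥ 0.005, the section is tension-controlled.

ε_t ≈ 0.0181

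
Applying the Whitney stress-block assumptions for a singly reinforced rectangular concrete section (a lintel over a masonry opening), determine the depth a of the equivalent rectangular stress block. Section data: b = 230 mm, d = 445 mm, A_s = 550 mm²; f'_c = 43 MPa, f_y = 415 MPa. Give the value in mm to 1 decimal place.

a ≈ 27.2 mm

T = A_s f_y = 550 × 415 = 228250 N = 228.25 kN.
Setting C = 0.85 f'_c a b equal to T: a = 228250/(0.85 × 43 × 230) = 27.2 mm.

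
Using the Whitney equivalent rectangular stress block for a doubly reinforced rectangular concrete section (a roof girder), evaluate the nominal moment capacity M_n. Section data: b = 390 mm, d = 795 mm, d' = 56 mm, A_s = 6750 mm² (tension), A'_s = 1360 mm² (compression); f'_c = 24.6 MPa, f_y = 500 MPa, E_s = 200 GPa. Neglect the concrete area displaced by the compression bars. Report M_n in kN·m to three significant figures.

M_n ≈ 2200 kN·m

Assume both tension and compression steel yield.
Net tension couple steel: A_s − A'_s = 5390 mm².
a = (A_s − A'_s) f_y / (0.85 f'_c b) = 2695000/(0.85 × 24.6 × 390) = 330.48 mm.
c = a/β₁ = 330.48/0.85 = 388.80 mm; ε'_s = 0.003(c − d')/c = 0.0026 ≥ f_y/E_s = 0.0025, so compression steel does yield.
M_n = (A_s − A'_s) f_y (d − a/2) + A'_s f_y (d − d') = [2695000 × (795 − 165.24) + 680000 × (795 − 56)] × 10⁻⁶ = 1697.20 + 502.52 = 2199.72 kN·m.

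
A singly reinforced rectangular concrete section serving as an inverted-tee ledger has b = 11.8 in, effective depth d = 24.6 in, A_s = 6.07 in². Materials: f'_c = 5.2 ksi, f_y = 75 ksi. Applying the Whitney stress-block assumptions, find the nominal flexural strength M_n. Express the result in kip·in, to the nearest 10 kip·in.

M_n ≈ 9210 kip·in

T = A_s f_y = 6.07 × 75 = 455.25 kips.
a = T/(0.85 f'_c b) = 455.25/(0.85 × 5.2 × 11.8) = 8.729 in.
M_n = T(d − a/2) = 455.25 × (24.6 − 4.3645) = 9212.2 kip·in.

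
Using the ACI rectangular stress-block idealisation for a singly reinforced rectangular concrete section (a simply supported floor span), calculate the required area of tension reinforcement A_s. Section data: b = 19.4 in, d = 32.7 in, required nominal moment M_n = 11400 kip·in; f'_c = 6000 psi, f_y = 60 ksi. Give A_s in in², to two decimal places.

A_s ≈ 6.16 in²

From M_n = 0.85 f'_c a b (d − a/2):
a = d − √(d² − 2M_n/(0.85 f'_c b)) = 32.7 − √(32.7² − 2 × 11400/(0.85 × 6 × 19.4)) = 3.737 in.
A_s = 0.85 f'_c a b / f_y = 0.85 × 6 × 3.737 × 19.4 / 60 = 6.162 in².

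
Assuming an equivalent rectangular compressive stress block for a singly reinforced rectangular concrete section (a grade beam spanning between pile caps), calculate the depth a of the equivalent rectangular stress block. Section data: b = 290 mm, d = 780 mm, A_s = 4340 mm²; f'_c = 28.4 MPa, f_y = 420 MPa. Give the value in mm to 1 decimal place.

T = A_s f_y = 4340 × 420 = 1822800 N = 1822.8 kN.
Setting C = 0.85 f'_c a b equal to T: a = 1822800/(0.85 × 28.4 × 290) = 260.4 mm.

a ≈ 260.4 mm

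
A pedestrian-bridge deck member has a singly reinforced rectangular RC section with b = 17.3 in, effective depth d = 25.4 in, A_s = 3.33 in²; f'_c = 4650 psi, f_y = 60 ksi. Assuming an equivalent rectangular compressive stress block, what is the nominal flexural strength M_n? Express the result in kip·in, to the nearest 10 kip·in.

T = A_s f_y = 3.33 × 60 = 199.8 kips.
a = T/(0.85 f'_c b) = 199.8/(0.85 × 4.65 × 17.3) = 2.922 in.
M_n = T(d − a/2) = 199.8 × (25.4 − 1.461) = 4783.0 kip·in.

M_n ≈ 4780 kip·in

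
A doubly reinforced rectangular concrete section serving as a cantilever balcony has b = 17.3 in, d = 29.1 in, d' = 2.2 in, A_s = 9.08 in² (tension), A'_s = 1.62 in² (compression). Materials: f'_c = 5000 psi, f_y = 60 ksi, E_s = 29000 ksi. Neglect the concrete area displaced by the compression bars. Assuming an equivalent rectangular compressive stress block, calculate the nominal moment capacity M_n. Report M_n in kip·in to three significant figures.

Assume both steels yield.
a = (A_s − A'_s) f_y/(0.85 f'_c b) = (9.08 − 1.62) × 60/(0.85 × 5 × 17.3) = 6.088 in.
c = a/β₁ = 6.088/0.8 = 7.610 in; ε'_s = 0.003(c − d')/c = 0.0021 ≥ ε_y = 0.0021, so the compression steel yields.
M_n = (A_s − A'_s) f_y (d − a/2) + A'_s f_y (d − d') = 447.6 × (29.1 − 3.044) + 97.2 × (29.1 − 2.2) = 11662.7 + 2614.7 = 14277.4 kip·in.

M_n ≈ 14300 kip·in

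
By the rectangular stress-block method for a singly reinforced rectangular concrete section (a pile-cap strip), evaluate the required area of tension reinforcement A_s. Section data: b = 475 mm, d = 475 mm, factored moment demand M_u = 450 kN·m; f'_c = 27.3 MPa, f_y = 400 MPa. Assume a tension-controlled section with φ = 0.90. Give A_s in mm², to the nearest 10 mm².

M_n = M_u/φ = 450/0.90 = 500 kN·m.
With M_n = 0.85 f'_c a b (d − a/2), solve the quadratic for a:
a = d − √(d² − 2M_n/(0.85 f'_c b)) = 475 − √(475² − 2 × 500×10⁶/(0.85 × 27.3 × 475)) = 107.71 mm.
A_s = 0.85 f'_c a b / f_y = 0.85 × 27.3 × 107.71 × 475 / 400 = 2968.1 mm².

A_s ≈ 2970 mm²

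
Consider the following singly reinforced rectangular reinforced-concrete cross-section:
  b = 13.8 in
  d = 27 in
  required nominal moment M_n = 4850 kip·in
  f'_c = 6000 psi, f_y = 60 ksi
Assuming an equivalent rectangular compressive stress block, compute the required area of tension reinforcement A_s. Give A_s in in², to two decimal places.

From M_n = 0.85 f'_c a b (d − a/2):
a = d − √(d² − 2M_n/(0.85 f'_c b)) = 27 − √(27² − 2 × 4850/(0.85 × 6 × 13.8)) = 2.686 in.
A_s = 0.85 f'_c a b / f_y = 0.85 × 6 × 2.686 × 13.8 / 60 = 3.151 in².

A_s ≈ 3.15 in²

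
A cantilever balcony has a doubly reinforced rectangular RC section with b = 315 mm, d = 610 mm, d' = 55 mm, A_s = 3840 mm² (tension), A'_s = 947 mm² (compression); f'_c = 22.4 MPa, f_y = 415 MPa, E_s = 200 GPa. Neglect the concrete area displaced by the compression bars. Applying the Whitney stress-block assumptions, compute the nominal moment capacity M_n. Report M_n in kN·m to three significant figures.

M_n ≈ 830 kN·m

Assume both tension and compression steel yield.
Net tension couple steel: A_s − A'_s = 2893 mm².
a = (A_s − A'_s) f_y / (0.85 f'_c b) = 1200595/(0.85 × 22.4 × 315) = 200.18 mm.
c = a/β₁ = 200.18/0.85 = 235.51 mm; ε'_s = 0.003(c − d')/c = 0.0023 ≥ f_y/E_s = 0.0021, so compression steel does yield.
M_n = (A_s − A'_s) f_y (d − a/2) + A'_s f_y (d − d') = [1200595 × (610 − 100.09) + 393005 × (610 − 55)] × 10⁻⁶ = 612.20 + 218.12 = 830.32 kN·m.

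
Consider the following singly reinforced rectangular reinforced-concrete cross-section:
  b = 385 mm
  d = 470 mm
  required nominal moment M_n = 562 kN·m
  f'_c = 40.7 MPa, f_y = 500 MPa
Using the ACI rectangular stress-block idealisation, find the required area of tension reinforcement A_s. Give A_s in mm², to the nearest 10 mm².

A_s ≈ 2680 mm²

With M_n = 0.85 f'_c a b (d − a/2), solve the quadratic for a:
a = d − √(d² − 2M_n/(0.85 f'_c b)) = 470 − √(470² − 2 × 562×10⁶/(0.85 × 40.7 × 385)) = 100.53 mm.
A_s = 0.85 f'_c a b / f_y = 0.85 × 40.7 × 100.53 × 385 / 500 = 2677.9 mm².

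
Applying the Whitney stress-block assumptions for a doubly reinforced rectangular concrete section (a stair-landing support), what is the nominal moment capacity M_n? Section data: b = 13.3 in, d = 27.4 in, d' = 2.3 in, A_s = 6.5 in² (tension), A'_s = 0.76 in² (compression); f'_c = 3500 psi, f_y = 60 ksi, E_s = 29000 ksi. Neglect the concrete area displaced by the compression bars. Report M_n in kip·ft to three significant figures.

Assume both steels yield.
a = (A_s − A'_s) f_y/(0.85 f'_c b) = (6.5 − 0.76) × 60/(0.85 × 3.5 × 13.3) = 8.704 in.
c = a/β₁ = 8.704/0.85 = 10.240 in; ε'_s = 0.003(c − d')/c = 0.0023 ≥ ε_y = 0.0021, so the compression steel yields.
M_n = (A_s − A'_s) f_y (d − a/2) + A'_s f_y (d − d') = 344.4 × (27.4 − 4.352) + 45.6 × (27.4 − 2.3) = 7937.7 + 1144.6 = 9082.3 kip·in = 9082.3/12 = 756.86 kip·ft.

M_n ≈ 757 kip·ft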